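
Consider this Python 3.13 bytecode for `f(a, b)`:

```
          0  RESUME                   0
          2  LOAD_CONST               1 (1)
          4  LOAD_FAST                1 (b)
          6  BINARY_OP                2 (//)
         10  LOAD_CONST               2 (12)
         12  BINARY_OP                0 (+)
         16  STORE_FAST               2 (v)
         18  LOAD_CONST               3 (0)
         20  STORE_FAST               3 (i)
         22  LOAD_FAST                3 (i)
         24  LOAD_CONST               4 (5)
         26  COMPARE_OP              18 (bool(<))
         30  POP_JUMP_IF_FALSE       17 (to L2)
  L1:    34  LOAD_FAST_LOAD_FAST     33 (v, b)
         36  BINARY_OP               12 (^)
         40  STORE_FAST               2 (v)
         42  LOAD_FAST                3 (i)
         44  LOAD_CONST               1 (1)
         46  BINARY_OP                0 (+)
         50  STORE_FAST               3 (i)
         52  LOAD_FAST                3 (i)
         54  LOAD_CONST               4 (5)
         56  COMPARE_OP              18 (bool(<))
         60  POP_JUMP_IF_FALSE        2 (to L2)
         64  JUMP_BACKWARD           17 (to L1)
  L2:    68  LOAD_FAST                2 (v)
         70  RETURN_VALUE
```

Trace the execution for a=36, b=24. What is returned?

LOAD_CONST → push 1
LOAD_FAST b → push 24
BINARY_OP // → 1 // 24 = 0
LOAD_CONST → push 12
BINARY_OP + → 0 + 12 = 12
STORE_FAST v → v=12
LOAD_CONST → push 0
STORE_FAST i → i=0
LOAD_FAST i → push 0
LOAD_CONST → push 5
COMPARE_OP bool(<) → 0 vs 5 = True
POP_JUMP_IF_FALSE → pop True; no jump
LOAD_FAST_LOAD_FAST v,b → push 12,24
BINARY_OP ^ → 12 ^ 24 = 20
STORE_FAST v → v=20
LOAD_FAST i → push 0
LOAD_CONST → push 1
BINARY_OP + → 0 + 1 = 1
STORE_FAST i → i=1
LOAD_FAST i → push 1
LOAD_CONST → push 5
COMPARE_OP bool(<) → 1 vs 5 = True
POP_JUMP_IF_FALSE → pop True; no jump
LOAD_FAST_LOAD_FAST v,b → push 20,24
BINARY_OP ^ → 20 ^ 24 = 12
STORE_FAST v → v=12
LOAD_FAST i → push 1
LOAD_CONST → push 1
BINARY_OP + → 1 + 1 = 2
STORE_FAST i → i=2
LOAD_FAST i → push 2
LOAD_CONST → push 5
COMPARE_OP bool(<) → 2 vs 5 = True
POP_JUMP_IF_FALSE → pop True; no jump
LOAD_FAST_LOAD_FAST v,b → push 12,24
BINARY_OP ^ → 12 ^ 24 = 20
STORE_FAST v → v=20
LOAD_FAST i → push 2
LOAD_CONST → push 1
BINARY_OP + → 2 + 1 = 3
STORE_FAST i → i=3
LOAD_FAST i → push 3
LOAD_CONST → push 5
COMPARE_OP bool(<) → 3 vs 5 = True
POP_JUMP_IF_FALSE → pop True; no jump
LOAD_FAST_LOAD_FAST v,b → push 20,24
BINARY_OP ^ → 20 ^ 24 = 12
STORE_FAST v → v=12
LOAD_FAST i → push 3
LOAD_CONST → push 1
BINARY_OP + → 3 + 1 = 4
STORE_FAST i → i=4
LOAD_FAST i → push 4
LOAD_CONST → push 5
COMPARE_OP bool(<) → 4 vs 5 = True
POP_JUMP_IF_FALSE → pop True; no jump
LOAD_FAST_LOAD_FAST v,b → push 12,24
BINARY_OP ^ → 12 ^ 24 = 20
STORE_FAST v → v=20
LOAD_FAST i → push 4
LOAD_CONST → push 1
BINARY_OP + → 4 + 1 = 5
STORE_FAST i → i=5
LOAD_FAST i → push 5
LOAD_CONST → push 5
COMPARE_OP bool(<) → 5 vs 5 = False
POP_JUMP_IF_FALSE → pop False; jump
LOAD_FAST v → push 20
RETURN_VALUE → return 20.

20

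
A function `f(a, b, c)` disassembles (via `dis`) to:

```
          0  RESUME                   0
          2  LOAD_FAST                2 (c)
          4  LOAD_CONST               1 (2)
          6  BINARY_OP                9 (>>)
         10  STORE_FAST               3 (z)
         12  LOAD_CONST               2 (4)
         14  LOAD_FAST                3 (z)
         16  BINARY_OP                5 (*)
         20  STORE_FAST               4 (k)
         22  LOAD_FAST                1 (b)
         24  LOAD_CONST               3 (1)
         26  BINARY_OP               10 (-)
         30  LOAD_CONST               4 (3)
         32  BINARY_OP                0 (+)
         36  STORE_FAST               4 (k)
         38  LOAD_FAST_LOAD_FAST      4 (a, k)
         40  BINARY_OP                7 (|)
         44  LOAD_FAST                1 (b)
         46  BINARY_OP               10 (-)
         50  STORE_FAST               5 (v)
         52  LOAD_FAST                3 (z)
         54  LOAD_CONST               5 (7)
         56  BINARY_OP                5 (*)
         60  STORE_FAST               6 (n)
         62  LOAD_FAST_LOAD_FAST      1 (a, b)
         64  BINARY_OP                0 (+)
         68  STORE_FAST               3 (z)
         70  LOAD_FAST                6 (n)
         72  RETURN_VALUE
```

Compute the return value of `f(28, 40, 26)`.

42

LOAD_FAST c → push 26. Stack: [26]
LOAD_CONST → push 2. Stack: [26, 2]
BINARY_OP >> → 26 >> 2 = 6. Stack: [6]
STORE_FAST z → z=6. Stack: []
LOAD_CONST → push 4. Stack: [4]
LOAD_FAST z → push 6. Stack: [4, 6]
BINARY_OP * → 4 * 6 = 24. Stack: [24]
STORE_FAST k → k=24. Stack: []
LOAD_FAST b → push 40. Stack: [40]
LOAD_CONST → push 1. Stack: [40, 1]
BINARY_OP - → 40 - 1 = 39. Stack: [39]
LOAD_CONST → push 3. Stack: [39, 3]
BINARY_OP + → 39 + 3 = 42. Stack: [42]
STORE_FAST k → k=42. Stack: []
LOAD_FAST_LOAD_FAST a,k → push 28,42. Stack: [28, 42]
BINARY_OP | → 28 | 42 = 62. Stack: [62]
LOAD_FAST b → push 40. Stack: [62, 40]
BINARY_OP - → 62 - 40 = 22. Stack: [22]
STORE_FAST v → v=22. Stack: []
LOAD_FAST z → push 6. Stack: [6]
LOAD_CONST → push 7. Stack: [6, 7]
BINARY_OP * → 6 * 7 = 42. Stack: [42]
STORE_FAST n → n=42. Stack: []
LOAD_FAST_LOAD_FAST a,b → push 28,40. Stack: [28, 40]
BINARY_OP + → 28 + 40 = 68. Stack: [68]
STORE_FAST z → z=68. Stack: []
LOAD_FAST n → push 42. Stack: [42]
RETURN_VALUE → return 42.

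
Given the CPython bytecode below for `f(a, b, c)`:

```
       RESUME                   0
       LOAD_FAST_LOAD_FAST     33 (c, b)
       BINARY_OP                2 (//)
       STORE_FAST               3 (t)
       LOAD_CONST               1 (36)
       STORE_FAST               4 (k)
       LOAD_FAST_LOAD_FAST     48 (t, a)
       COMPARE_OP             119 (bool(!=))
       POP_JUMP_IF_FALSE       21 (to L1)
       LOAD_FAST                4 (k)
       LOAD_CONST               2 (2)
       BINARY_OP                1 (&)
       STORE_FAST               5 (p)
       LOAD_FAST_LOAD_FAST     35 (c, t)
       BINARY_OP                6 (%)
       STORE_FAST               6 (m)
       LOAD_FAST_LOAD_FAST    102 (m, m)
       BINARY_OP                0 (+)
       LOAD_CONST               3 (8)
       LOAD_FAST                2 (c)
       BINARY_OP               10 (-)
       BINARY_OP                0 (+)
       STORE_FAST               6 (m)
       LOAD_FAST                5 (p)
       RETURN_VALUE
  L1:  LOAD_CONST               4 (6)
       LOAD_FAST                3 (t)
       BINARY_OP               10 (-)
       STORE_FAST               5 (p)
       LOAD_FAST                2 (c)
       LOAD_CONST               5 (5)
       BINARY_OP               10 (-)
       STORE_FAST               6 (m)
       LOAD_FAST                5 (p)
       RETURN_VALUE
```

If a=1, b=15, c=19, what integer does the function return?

5

LOAD_FAST_LOAD_FAST c,b → push 19,15. Stack: [19, 15]
BINARY_OP // → 19 // 15 = 1. Stack: [1]
STORE_FAST t → t=1. Stack: []
LOAD_CONST → push 36. Stack: [36]
STORE_FAST k → k=36. Stack: []
LOAD_FAST_LOAD_FAST t,a → push 1,1. Stack: [1, 1]
COMPARE_OP bool(!=) → 1 vs 1 = False. Stack: [False]
POP_JUMP_IF_FALSE → pop False; jump. Stack: []
LOAD_CONST → push 6. Stack: [6]
LOAD_FAST t → push 1. Stack: [6, 1]
BINARY_OP - → 6 - 1 = 5. Stack: [5]
STORE_FAST p → p=5. Stack: []
LOAD_FAST c → push 19. Stack: [19]
LOAD_CONST → push 5. Stack: [19, 5]
BINARY_OP - → 19 - 5 = 14. Stack: [14]
STORE_FAST m → m=14. Stack: []
LOAD_FAST p → push 5. Stack: [5]
RETURN_VALUE → return 5.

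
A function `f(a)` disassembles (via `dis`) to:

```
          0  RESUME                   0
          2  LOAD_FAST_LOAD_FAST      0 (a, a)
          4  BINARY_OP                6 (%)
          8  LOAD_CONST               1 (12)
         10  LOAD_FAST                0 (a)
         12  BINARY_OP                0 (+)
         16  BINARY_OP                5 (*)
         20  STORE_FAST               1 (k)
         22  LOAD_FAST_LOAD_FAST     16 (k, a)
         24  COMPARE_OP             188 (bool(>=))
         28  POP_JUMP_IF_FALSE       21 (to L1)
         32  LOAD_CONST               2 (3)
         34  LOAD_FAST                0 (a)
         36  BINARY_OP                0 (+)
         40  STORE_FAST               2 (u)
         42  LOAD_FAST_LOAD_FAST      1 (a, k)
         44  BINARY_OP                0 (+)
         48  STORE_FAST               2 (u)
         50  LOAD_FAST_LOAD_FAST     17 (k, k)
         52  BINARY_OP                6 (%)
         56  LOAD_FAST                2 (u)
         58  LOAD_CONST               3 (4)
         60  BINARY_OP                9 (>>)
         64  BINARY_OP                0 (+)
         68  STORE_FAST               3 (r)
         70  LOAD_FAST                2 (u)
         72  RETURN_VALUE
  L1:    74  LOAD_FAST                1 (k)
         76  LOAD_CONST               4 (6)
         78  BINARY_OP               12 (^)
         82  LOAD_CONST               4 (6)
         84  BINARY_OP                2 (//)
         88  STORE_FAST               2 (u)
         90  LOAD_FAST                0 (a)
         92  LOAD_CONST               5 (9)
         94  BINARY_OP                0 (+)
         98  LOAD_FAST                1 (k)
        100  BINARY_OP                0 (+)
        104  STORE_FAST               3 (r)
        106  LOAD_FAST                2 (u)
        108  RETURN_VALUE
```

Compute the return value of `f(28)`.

LOAD_FAST_LOAD_FAST a,a → push 28,28. Stack: [28, 28]
BINARY_OP % → 28 % 28 = 0. Stack: [0]
LOAD_CONST → push 12. Stack: [0, 12]
LOAD_FAST a → push 28. Stack: [0, 12, 28]
BINARY_OP + → 12 + 28 = 40. Stack: [0, 40]
BINARY_OP * → 0 * 40 = 0. Stack: [0]
STORE_FAST k → k=0. Stack: []
LOAD_FAST_LOAD_FAST k,a → push 0,28. Stack: [0, 28]
COMPARE_OP bool(>=) → 0 vs 28 = False. Stack: [False]
POP_JUMP_IF_FALSE → pop False; jump. Stack: []
LOAD_FAST k → push 0. Stack: [0]
LOAD_CONST → push 6. Stack: [0, 6]
BINARY_OP ^ → 0 ^ 6 = 6. Stack: [6]
LOAD_CONST → push 6. Stack: [6, 6]
BINARY_OP // → 6 // 6 = 1. Stack: [1]
STORE_FAST u → u=1. Stack: []
LOAD_FAST a → push 28. Stack: [28]
LOAD_CONST → push 9. Stack: [28, 9]
BINARY_OP + → 28 + 9 = 37. Stack: [37]
LOAD_FAST k → push 0. Stack: [37, 0]
BINARY_OP + → 37 + 0 = 37. Stack: [37]
STORE_FAST r → r=37. Stack: []
LOAD_FAST u → push 1. Stack: [1]
RETURN_VALUE → return 1.

1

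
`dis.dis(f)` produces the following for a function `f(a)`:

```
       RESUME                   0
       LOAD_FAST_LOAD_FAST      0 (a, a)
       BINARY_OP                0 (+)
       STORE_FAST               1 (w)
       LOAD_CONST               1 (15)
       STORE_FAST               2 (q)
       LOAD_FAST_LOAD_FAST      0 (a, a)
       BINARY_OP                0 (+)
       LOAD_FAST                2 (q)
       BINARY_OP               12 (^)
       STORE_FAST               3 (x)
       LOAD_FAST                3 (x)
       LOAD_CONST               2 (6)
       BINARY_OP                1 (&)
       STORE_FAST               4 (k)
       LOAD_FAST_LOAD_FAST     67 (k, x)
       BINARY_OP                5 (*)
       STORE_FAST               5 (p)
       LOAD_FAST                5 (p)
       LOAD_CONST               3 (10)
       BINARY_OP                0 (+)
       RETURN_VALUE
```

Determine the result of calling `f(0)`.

100

LOAD_FAST_LOAD_FAST a,a → push 0,0. Stack: [0, 0]
BINARY_OP + → 0 + 0 = 0. Stack: [0]
STORE_FAST w → w=0. Stack: []
LOAD_CONST → push 15. Stack: [15]
STORE_FAST q → q=15. Stack: []
LOAD_FAST_LOAD_FAST a,a → push 0,0. Stack: [0, 0]
BINARY_OP + → 0 + 0 = 0. Stack: [0]
LOAD_FAST q → push 15. Stack: [0, 15]
BINARY_OP ^ → 0 ^ 15 = 15. Stack: [15]
STORE_FAST x → x=15. Stack: []
LOAD_FAST x → push 15. Stack: [15]
LOAD_CONST → push 6. Stack: [15, 6]
BINARY_OP & → 15 & 6 = 6. Stack: [6]
STORE_FAST k → k=6. Stack: []
LOAD_FAST_LOAD_FAST k,x → push 6,15. Stack: [6, 15]
BINARY_OP * → 6 * 15 = 90. Stack: [90]
STORE_FAST p → p=90. Stack: []
LOAD_FAST p → push 90. Stack: [90]
LOAD_CONST → push 10. Stack: [90, 10]
BINARY_OP + → 90 + 10 = 100. Stack: [100]
RETURN_VALUE → return 100.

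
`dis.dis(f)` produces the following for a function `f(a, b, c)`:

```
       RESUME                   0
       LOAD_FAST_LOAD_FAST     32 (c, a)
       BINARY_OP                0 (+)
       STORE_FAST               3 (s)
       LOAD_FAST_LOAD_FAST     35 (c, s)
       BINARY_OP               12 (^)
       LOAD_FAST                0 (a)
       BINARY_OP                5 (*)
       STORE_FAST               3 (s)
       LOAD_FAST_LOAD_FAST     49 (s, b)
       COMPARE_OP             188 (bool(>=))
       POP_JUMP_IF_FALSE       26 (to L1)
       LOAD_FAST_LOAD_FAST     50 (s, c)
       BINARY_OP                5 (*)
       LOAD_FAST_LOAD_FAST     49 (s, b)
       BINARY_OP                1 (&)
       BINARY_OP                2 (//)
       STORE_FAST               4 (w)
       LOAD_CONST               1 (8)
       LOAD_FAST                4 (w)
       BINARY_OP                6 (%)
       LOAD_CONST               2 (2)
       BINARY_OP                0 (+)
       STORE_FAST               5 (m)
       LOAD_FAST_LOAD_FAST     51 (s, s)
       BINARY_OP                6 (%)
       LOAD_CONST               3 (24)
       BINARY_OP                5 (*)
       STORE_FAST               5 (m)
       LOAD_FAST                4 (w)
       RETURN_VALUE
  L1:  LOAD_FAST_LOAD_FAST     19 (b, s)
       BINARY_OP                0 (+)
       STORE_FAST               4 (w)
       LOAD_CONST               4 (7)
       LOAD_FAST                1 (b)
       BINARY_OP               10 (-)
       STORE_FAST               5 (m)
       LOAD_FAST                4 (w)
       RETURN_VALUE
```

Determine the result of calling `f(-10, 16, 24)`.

-204

LOAD_FAST_LOAD_FAST c,a → push 24,-10. Stack: [24, -10]
BINARY_OP + → 24 + -10 = 14. Stack: [14]
STORE_FAST s → s=14. Stack: []
LOAD_FAST_LOAD_FAST c,s → push 24,14. Stack: [24, 14]
BINARY_OP ^ → 24 ^ 14 = 22. Stack: [22]
LOAD_FAST a → push -10. Stack: [22, -10]
BINARY_OP * → 22 * -10 = -220. Stack: [-220]
STORE_FAST s → s=-220. Stack: []
LOAD_FAST_LOAD_FAST s,b → push -220,16. Stack: [-220, 16]
COMPARE_OP bool(>=) → -220 vs 16 = False. Stack: [False]
POP_JUMP_IF_FALSE → pop False; jump. Stack: []
LOAD_FAST_LOAD_FAST b,s → push 16,-220. Stack: [16, -220]
BINARY_OP + → 16 + -220 = -204. Stack: [-204]
STORE_FAST w → w=-204. Stack: []
LOAD_CONST → push 7. Stack: [7]
LOAD_FAST b → push 16. Stack: [7, 16]
BINARY_OP - → 7 - 16 = -9. Stack: [-9]
STORE_FAST m → m=-9. Stack: []
LOAD_FAST w → push -204. Stack: [-204]
RETURN_VALUE → return -204.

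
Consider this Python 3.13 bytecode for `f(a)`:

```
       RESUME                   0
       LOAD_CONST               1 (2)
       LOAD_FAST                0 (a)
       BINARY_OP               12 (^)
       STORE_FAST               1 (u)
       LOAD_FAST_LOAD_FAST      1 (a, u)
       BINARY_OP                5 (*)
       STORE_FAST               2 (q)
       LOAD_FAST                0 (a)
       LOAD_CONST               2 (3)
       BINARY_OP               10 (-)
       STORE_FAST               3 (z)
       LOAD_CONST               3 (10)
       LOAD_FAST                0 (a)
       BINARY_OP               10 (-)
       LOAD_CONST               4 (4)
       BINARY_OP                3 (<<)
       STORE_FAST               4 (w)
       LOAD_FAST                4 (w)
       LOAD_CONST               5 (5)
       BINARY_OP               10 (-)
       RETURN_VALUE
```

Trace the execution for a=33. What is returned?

LOAD_CONST → push 2. Stack: [2]
LOAD_FAST a → push 33. Stack: [2, 33]
BINARY_OP ^ → 2 ^ 33 = 35. Stack: [35]
STORE_FAST u → u=35. Stack: []
LOAD_FAST_LOAD_FAST a,u → push 33,35. Stack: [33, 35]
BINARY_OP * → 33 * 35 = 1155. Stack: [1155]
STORE_FAST q → q=1155. Stack: []
LOAD_FAST a → push 33. Stack: [33]
LOAD_CONST → push 3. Stack: [33, 3]
BINARY_OP - → 33 - 3 = 30. Stack: [30]
STORE_FAST z → z=30. Stack: []
LOAD_CONST → push 10. Stack: [10]
LOAD_FAST a → push 33. Stack: [10, 33]
BINARY_OP - → 10 - 33 = -23. Stack: [-23]
LOAD_CONST → push 4. Stack: [-23, 4]
BINARY_OP << → -23 << 4 = -368. Stack: [-368]
STORE_FAST w → w=-368. Stack: []
LOAD_FAST w → push -368. Stack: [-368]
LOAD_CONST → push 5. Stack: [-368, 5]
BINARY_OP - → -368 - 5 = -373. Stack: [-373]
RETURN_VALUE → return -373.

-373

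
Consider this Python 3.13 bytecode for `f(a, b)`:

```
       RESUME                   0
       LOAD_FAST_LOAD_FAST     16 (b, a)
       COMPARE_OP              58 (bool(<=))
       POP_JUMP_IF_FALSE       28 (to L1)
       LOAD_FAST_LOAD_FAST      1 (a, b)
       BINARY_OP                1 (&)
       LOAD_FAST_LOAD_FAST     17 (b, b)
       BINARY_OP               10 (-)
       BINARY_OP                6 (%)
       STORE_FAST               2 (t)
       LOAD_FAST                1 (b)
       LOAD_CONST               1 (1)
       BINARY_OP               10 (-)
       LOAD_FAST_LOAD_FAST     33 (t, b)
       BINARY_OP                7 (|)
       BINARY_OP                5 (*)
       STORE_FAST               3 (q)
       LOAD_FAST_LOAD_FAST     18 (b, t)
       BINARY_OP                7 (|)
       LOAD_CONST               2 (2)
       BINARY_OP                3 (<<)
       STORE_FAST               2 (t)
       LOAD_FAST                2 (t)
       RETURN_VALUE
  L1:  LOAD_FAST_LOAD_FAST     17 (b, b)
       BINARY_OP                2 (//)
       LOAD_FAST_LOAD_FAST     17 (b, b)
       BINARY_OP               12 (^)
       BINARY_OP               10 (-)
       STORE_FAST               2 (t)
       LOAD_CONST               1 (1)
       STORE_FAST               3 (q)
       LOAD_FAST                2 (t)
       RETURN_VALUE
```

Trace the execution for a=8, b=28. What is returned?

LOAD_FAST_LOAD_FAST b,a → push 28,8. Stack: [28, 8]
COMPARE_OP bool(<=) → 28 vs 8 = False. Stack: [False]
POP_JUMP_IF_FALSE → pop False; jump. Stack: []
LOAD_FAST_LOAD_FAST b,b → push 28,28. Stack: [28, 28]
BINARY_OP // → 28 // 28 = 1. Stack: [1]
LOAD_FAST_LOAD_FAST b,b → push 28,28. Stack: [1, 28, 28]
BINARY_OP ^ → 28 ^ 28 = 0. Stack: [1, 0]
BINARY_OP - → 1 - 0 = 1. Stack: [1]
STORE_FAST t → t=1. Stack: []
LOAD_CONST → push 1. Stack: [1]
STORE_FAST q → q=1. Stack: []
LOAD_FAST t → push 1. Stack: [1]
RETURN_VALUE → return 1.

1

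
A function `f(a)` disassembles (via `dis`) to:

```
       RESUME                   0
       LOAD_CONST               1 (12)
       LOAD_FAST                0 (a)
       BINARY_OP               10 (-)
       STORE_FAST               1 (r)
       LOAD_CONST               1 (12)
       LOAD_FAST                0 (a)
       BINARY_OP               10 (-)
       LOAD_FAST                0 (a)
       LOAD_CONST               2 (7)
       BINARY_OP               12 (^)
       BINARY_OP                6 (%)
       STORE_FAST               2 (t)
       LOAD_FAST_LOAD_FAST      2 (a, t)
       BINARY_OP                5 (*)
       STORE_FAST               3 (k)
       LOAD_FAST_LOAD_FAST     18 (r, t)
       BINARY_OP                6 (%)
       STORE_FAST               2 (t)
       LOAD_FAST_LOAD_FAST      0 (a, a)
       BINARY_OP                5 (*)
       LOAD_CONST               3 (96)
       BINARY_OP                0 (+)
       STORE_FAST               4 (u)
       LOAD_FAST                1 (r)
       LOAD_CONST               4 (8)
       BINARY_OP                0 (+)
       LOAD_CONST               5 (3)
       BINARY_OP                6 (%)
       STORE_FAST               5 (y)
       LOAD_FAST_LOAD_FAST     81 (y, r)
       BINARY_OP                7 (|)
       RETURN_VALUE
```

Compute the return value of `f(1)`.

LOAD_CONST → push 12. Stack: [12]
LOAD_FAST a → push 1. Stack: [12, 1]
BINARY_OP - → 12 - 1 = 11. Stack: [11]
STORE_FAST r → r=11. Stack: []
LOAD_CONST → push 12. Stack: [12]
LOAD_FAST a → push 1. Stack: [12, 1]
BINARY_OP - → 12 - 1 = 11. Stack: [11]
LOAD_FAST a → push 1. Stack: [11, 1]
LOAD_CONST → push 7. Stack: [11, 1, 7]
BINARY_OP ^ → 1 ^ 7 = 6. Stack: [11, 6]
BINARY_OP % → 11 % 6 = 5. Stack: [5]
STORE_FAST t → t=5. Stack: []
LOAD_FAST_LOAD_FAST a,t → push 1,5. Stack: [1, 5]
BINARY_OP * → 1 * 5 = 5. Stack: [5]
STORE_FAST k → k=5. Stack: []
LOAD_FAST_LOAD_FAST r,t → push 11,5. Stack: [11, 5]
BINARY_OP % → 11 % 5 = 1. Stack: [1]
STORE_FAST t → t=1. Stack: []
LOAD_FAST_LOAD_FAST a,a → push 1,1. Stack: [1, 1]
BINARY_OP * → 1 * 1 = 1. Stack: [1]
LOAD_CONST → push 96. Stack: [1, 96]
BINARY_OP + → 1 + 96 = 97. Stack: [97]
STORE_FAST u → u=97. Stack: []
LOAD_FAST r → push 11. Stack: [11]
LOAD_CONST → push 8. Stack: [11, 8]
BINARY_OP + → 11 + 8 = 19. Stack: [19]
LOAD_CONST → push 3. Stack: [19, 3]
BINARY_OP % → 19 % 3 = 1. Stack: [1]
STORE_FAST y → y=1. Stack: []
LOAD_FAST_LOAD_FAST y,r → push 1,11. Stack: [1, 11]
BINARY_OP | → 1 | 11 = 11. Stack: [11]
RETURN_VALUE → return 11.

11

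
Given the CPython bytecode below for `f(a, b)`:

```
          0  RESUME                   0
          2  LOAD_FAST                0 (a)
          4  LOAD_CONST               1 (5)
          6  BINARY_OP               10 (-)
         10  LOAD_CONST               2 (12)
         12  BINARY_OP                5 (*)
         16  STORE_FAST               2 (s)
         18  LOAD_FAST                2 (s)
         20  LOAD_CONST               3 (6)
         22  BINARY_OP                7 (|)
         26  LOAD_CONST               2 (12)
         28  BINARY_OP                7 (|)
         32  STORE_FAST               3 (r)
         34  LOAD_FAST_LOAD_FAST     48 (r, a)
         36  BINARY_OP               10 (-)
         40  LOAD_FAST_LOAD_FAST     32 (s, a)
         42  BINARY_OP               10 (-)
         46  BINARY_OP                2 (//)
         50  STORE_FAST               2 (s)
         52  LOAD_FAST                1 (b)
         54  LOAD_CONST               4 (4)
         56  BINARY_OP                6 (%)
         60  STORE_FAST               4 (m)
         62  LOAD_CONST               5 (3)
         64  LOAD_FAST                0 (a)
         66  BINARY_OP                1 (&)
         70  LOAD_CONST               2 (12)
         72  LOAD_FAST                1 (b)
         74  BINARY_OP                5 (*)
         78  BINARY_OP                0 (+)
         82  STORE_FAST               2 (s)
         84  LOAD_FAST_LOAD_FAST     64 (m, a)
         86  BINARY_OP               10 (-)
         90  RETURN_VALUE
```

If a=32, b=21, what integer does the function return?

-31

LOAD_FAST a → push 32. Stack: [32]
LOAD_CONST → push 5. Stack: [32, 5]
BINARY_OP - → 32 - 5 = 27. Stack: [27]
LOAD_CONST → push 12. Stack: [27, 12]
BINARY_OP * → 27 * 12 = 324. Stack: [324]
STORE_FAST s → s=324. Stack: []
LOAD_FAST s → push 324. Stack: [324]
LOAD_CONST → push 6. Stack: [324, 6]
BINARY_OP | → 324 | 6 = 326. Stack: [326]
LOAD_CONST → push 12. Stack: [326, 12]
BINARY_OP | → 326 | 12 = 334. Stack: [334]
STORE_FAST r → r=334. Stack: []
LOAD_FAST_LOAD_FAST r,a → push 334,32. Stack: [334, 32]
BINARY_OP - → 334 - 32 = 302. Stack: [302]
LOAD_FAST_LOAD_FAST s,a → push 324,32. Stack: [302, 324, 32]
BINARY_OP - → 324 - 32 = 292. Stack: [302, 292]
BINARY_OP // → 302 // 292 = 1. Stack: [1]
STORE_FAST s → s=1. Stack: []
LOAD_FAST b → push 21. Stack: [21]
LOAD_CONST → push 4. Stack: [21, 4]
BINARY_OP % → 21 % 4 = 1. Stack: [1]
STORE_FAST m → m=1. Stack: []
LOAD_CONST → push 3. Stack: [3]
LOAD_FAST a → push 32. Stack: [3, 32]
BINARY_OP & → 3 & 32 = 0. Stack: [0]
LOAD_CONST → push 12. Stack: [0, 12]
LOAD_FAST b → push 21. Stack: [0, 12, 21]
BINARY_OP * → 12 * 21 = 252. Stack: [0, 252]
BINARY_OP + → 0 + 252 = 252. Stack: [252]
STORE_FAST s → s=252. Stack: []
LOAD_FAST_LOAD_FAST m,a → push 1,32. Stack: [1, 32]
BINARY_OP - → 1 - 32 = -31. Stack: [-31]
RETURN_VALUE → return -31.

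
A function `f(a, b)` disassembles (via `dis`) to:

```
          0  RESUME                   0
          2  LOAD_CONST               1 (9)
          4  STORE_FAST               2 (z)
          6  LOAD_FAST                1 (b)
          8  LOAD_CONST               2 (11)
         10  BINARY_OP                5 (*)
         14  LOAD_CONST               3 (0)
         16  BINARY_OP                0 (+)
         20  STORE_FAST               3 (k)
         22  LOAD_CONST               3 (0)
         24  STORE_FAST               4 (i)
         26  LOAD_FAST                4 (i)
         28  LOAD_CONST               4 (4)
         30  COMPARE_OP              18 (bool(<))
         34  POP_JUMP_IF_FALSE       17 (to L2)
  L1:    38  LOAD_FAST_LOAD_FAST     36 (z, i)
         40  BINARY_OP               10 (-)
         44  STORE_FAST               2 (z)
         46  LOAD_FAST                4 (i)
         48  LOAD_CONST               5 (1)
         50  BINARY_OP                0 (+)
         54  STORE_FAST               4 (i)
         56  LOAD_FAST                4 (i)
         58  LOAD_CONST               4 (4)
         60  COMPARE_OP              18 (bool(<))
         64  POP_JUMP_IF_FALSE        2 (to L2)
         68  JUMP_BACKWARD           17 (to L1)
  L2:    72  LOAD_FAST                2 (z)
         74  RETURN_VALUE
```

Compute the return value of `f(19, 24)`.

3

LOAD_CONST → push 9. Stack: [9]
STORE_FAST z → z=9. Stack: []
LOAD_FAST b → push 24. Stack: [24]
LOAD_CONST → push 11. Stack: [24, 11]
BINARY_OP * → 24 * 11 = 264. Stack: [264]
LOAD_CONST → push 0. Stack: [264, 0]
BINARY_OP + → 264 + 0 = 264. Stack: [264]
STORE_FAST k → k=264. Stack: []
LOAD_CONST → push 0. Stack: [0]
STORE_FAST i → i=0. Stack: []
LOAD_FAST i → push 0. Stack: [0]
LOAD_CONST → push 4. Stack: [0, 4]
COMPARE_OP bool(<) → 0 vs 4 = True. Stack: [True]
POP_JUMP_IF_FALSE → pop True; no jump. Stack: []
LOAD_FAST_LOAD_FAST z,i → push 9,0. Stack: [9, 0]
BINARY_OP - → 9 - 0 = 9. Stack: [9]
STORE_FAST z → z=9. Stack: []
LOAD_FAST i → push 0. Stack: [0]
LOAD_CONST → push 1. Stack: [0, 1]
BINARY_OP + → 0 + 1 = 1. Stack: [1]
STORE_FAST i → i=1. Stack: []
LOAD_FAST i → push 1. Stack: [1]
LOAD_CONST → push 4. Stack: [1, 4]
COMPARE_OP bool(<) → 1 vs 4 = True. Stack: [True]
POP_JUMP_IF_FALSE → pop True; no jump. Stack: []
LOAD_FAST_LOAD_FAST z,i → push 9,1. Stack: [9, 1]
BINARY_OP - → 9 - 1 = 8. Stack: [8]
STORE_FAST z → z=8. Stack: []
LOAD_FAST i → push 1. Stack: [1]
LOAD_CONST → push 1. Stack: [1, 1]
BINARY_OP + → 1 + 1 = 2. Stack: [2]
STORE_FAST i → i=2. Stack: []
LOAD_FAST i → push 2. Stack: [2]
LOAD_CONST → push 4. Stack: [2, 4]
COMPARE_OP bool(<) → 2 vs 4 = True. Stack: [True]
POP_JUMP_IF_FALSE → pop True; no jump. Stack: []
LOAD_FAST_LOAD_FAST z,i → push 8,2. Stack: [8, 2]
BINARY_OP - → 8 - 2 = 6. Stack: [6]
STORE_FAST z → z=6. Stack: []
LOAD_FAST i → push 2. Stack: [2]
LOAD_CONST → push 1. Stack: [2, 1]
BINARY_OP + → 2 + 1 = 3. Stack: [3]
STORE_FAST i → i=3. Stack: []
LOAD_FAST i → push 3. Stack: [3]
LOAD_CONST → push 4. Stack: [3, 4]
COMPARE_OP bool(<) → 3 vs 4 = True. Stack: [True]
POP_JUMP_IF_FALSE → pop True; no jump. Stack: []
LOAD_FAST_LOAD_FAST z,i → push 6,3. Stack: [6, 3]
BINARY_OP - → 6 - 3 = 3. Stack: [3]
STORE_FAST z → z=3. Stack: []
LOAD_FAST i → push 3. Stack: [3]
LOAD_CONST → push 1. Stack: [3, 1]
BINARY_OP + → 3 + 1 = 4. Stack: [4]
STORE_FAST i → i=4. Stack: []
LOAD_FAST i → push 4. Stack: [4]
LOAD_CONST → push 4. Stack: [4, 4]
COMPARE_OP bool(<) → 4 vs 4 = False. Stack: [False]
POP_JUMP_IF_FALSE → pop False; jump. Stack: []
LOAD_FAST z → push 3. Stack: [3]
RETURN_VALUE → return 3.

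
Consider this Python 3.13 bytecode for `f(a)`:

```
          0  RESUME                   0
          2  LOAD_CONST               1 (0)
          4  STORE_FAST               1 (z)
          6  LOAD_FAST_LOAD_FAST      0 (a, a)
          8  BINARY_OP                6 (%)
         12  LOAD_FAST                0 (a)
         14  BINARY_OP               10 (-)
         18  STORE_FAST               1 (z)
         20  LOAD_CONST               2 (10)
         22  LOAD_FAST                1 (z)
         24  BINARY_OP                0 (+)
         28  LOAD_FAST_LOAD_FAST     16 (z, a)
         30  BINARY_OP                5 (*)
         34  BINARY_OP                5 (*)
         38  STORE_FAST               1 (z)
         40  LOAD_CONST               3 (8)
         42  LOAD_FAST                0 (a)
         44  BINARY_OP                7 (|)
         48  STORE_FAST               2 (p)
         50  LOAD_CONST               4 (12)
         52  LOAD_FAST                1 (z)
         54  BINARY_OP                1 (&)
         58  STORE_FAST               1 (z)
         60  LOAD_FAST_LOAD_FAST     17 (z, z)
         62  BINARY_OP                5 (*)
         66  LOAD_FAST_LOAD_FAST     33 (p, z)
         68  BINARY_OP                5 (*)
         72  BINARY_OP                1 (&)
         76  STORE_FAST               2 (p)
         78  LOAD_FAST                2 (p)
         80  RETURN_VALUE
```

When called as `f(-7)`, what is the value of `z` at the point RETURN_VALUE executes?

12

LOAD_CONST → push 0. Stack: [0]
STORE_FAST z → z=0. Stack: []
LOAD_FAST_LOAD_FAST a,a → push -7,-7. Stack: [-7, -7]
BINARY_OP % → -7 % -7 = 0. Stack: [0]
LOAD_FAST a → push -7. Stack: [0, -7]
BINARY_OP - → 0 - -7 = 7. Stack: [7]
STORE_FAST z → z=7. Stack: []
LOAD_CONST → push 10. Stack: [10]
LOAD_FAST z → push 7. Stack: [10, 7]
BINARY_OP + → 10 + 7 = 17. Stack: [17]
LOAD_FAST_LOAD_FAST z,a → push 7,-7. Stack: [17, 7, -7]
BINARY_OP * → 7 * -7 = -49. Stack: [17, -49]
BINARY_OP * → 17 * -49 = -833. Stack: [-833]
STORE_FAST z → z=-833. Stack: []
LOAD_CONST → push 8. Stack: [8]
LOAD_FAST a → push -7. Stack: [8, -7]
BINARY_OP | → 8 | -7 = -7. Stack: [-7]
STORE_FAST p → p=-7. Stack: []
LOAD_CONST → push 12. Stack: [12]
LOAD_FAST z → push -833. Stack: [12, -833]
BINARY_OP & → 12 & -833 = 12. Stack: [12]
STORE_FAST z → z=12. Stack: []
LOAD_FAST_LOAD_FAST z,z → push 12,12. Stack: [12, 12]
BINARY_OP * → 12 * 12 = 144. Stack: [144]
LOAD_FAST_LOAD_FAST p,z → push -7,12. Stack: [144, -7, 12]
BINARY_OP * → -7 * 12 = -84. Stack: [144, -84]
BINARY_OP & → 144 & -84 = 128. Stack: [128]
STORE_FAST p → p=128. Stack: []
LOAD_FAST p → push 128. Stack: [128]
RETURN_VALUE → return 128.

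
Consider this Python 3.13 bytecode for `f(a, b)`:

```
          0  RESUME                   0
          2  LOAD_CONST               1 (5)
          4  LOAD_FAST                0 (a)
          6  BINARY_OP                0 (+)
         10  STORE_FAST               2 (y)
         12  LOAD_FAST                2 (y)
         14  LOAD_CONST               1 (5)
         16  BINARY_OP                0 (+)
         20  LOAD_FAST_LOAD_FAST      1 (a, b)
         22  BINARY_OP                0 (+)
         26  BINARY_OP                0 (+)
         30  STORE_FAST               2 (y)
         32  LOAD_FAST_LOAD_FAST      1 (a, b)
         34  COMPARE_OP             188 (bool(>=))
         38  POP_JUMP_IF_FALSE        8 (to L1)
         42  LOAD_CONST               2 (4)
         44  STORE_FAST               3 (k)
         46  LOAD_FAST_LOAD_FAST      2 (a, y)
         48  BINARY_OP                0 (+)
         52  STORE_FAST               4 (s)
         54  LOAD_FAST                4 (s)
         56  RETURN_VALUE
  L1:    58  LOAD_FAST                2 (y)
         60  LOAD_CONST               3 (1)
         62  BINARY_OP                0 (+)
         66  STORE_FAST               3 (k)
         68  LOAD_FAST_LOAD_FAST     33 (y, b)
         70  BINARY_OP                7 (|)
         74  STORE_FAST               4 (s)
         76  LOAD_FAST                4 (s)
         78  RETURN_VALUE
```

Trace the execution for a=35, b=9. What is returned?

124

LOAD_CONST → push 5. Stack: [5]
LOAD_FAST a → push 35. Stack: [5, 35]
BINARY_OP + → 5 + 35 = 40. Stack: [40]
STORE_FAST y → y=40. Stack: []
LOAD_FAST y → push 40. Stack: [40]
LOAD_CONST → push 5. Stack: [40, 5]
BINARY_OP + → 40 + 5 = 45. Stack: [45]
LOAD_FAST_LOAD_FAST a,b → push 35,9. Stack: [45, 35, 9]
BINARY_OP + → 35 + 9 = 44. Stack: [45, 44]
BINARY_OP + → 45 + 44 = 89. Stack: [89]
STORE_FAST y → y=89. Stack: []
LOAD_FAST_LOAD_FAST a,b → push 35,9. Stack: [35, 9]
COMPARE_OP bool(>=) → 35 vs 9 = True. Stack: [True]
POP_JUMP_IF_FALSE → pop True; no jump. Stack: []
LOAD_CONST → push 4. Stack: [4]
STORE_FAST k → k=4. Stack: []
LOAD_FAST_LOAD_FAST a,y → push 35,89. Stack: [35, 89]
BINARY_OP + → 35 + 89 = 124. Stack: [124]
STORE_FAST s → s=124. Stack: []
LOAD_FAST s → push 124. Stack: [124]
RETURN_VALUE → return 124.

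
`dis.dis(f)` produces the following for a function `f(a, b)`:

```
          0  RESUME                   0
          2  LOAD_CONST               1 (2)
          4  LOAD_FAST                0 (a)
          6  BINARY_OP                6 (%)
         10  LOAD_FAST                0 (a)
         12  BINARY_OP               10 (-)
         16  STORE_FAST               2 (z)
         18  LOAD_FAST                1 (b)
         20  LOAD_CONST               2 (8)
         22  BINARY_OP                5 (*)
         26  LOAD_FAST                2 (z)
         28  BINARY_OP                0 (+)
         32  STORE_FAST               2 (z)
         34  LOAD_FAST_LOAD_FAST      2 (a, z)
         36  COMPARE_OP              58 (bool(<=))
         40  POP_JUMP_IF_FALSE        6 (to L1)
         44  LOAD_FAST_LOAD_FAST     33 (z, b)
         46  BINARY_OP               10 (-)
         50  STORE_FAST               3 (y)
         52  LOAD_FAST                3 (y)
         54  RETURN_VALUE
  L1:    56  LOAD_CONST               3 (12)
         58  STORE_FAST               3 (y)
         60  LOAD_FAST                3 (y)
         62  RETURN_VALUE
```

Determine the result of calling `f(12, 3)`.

LOAD_CONST → push 2. Stack: [2]
LOAD_FAST a → push 12. Stack: [2, 12]
BINARY_OP % → 2 % 12 = 2. Stack: [2]
LOAD_FAST a → push 12. Stack: [2, 12]
BINARY_OP - → 2 - 12 = -10. Stack: [-10]
STORE_FAST z → z=-10. Stack: []
LOAD_FAST b → push 3. Stack: [3]
LOAD_CONST → push 8. Stack: [3, 8]
BINARY_OP * → 3 * 8 = 24. Stack: [24]
LOAD_FAST z → push -10. Stack: [24, -10]
BINARY_OP + → 24 + -10 = 14. Stack: [14]
STORE_FAST z → z=14. Stack: []
LOAD_FAST_LOAD_FAST a,z → push 12,14. Stack: [12, 14]
COMPARE_OP bool(<=) → 12 vs 14 = True. Stack: [True]
POP_JUMP_IF_FALSE → pop True; no jump. Stack: []
LOAD_FAST_LOAD_FAST z,b → push 14,3. Stack: [14, 3]
BINARY_OP - → 14 - 3 = 11. Stack: [11]
STORE_FAST y → y=11. Stack: []
LOAD_FAST y → push 11. Stack: [11]
RETURN_VALUE → return 11.

11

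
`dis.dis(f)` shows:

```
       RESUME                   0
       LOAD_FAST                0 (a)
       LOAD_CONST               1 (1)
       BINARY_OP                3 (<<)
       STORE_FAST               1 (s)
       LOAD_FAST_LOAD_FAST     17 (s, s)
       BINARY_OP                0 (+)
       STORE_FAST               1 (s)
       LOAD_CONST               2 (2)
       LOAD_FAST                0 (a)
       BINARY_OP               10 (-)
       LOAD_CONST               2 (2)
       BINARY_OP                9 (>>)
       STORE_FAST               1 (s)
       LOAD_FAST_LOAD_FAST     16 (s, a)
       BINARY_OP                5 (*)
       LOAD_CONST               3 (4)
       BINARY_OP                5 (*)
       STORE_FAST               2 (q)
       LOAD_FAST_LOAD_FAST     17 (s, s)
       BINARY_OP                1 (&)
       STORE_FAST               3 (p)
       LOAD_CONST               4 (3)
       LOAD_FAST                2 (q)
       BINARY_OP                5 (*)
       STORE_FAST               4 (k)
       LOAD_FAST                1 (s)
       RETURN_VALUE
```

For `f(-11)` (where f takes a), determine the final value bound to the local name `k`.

-396

LOAD_FAST a → push -11. Stack: [-11]
LOAD_CONST → push 1. Stack: [-11, 1]
BINARY_OP << → -11 << 1 = -22. Stack: [-22]
STORE_FAST s → s=-22. Stack: []
LOAD_FAST_LOAD_FAST s,s → push -22,-22. Stack: [-22, -22]
BINARY_OP + → -22 + -22 = -44. Stack: [-44]
STORE_FAST s → s=-44. Stack: []
LOAD_CONST → push 2. Stack: [2]
LOAD_FAST a → push -11. Stack: [2, -11]
BINARY_OP - → 2 - -11 = 13. Stack: [13]
LOAD_CONST → push 2. Stack: [13, 2]
BINARY_OP >> → 13 >> 2 = 3. Stack: [3]
STORE_FAST s → s=3. Stack: []
LOAD_FAST_LOAD_FAST s,a → push 3,-11. Stack: [3, -11]
BINARY_OP * → 3 * -11 = -33. Stack: [-33]
LOAD_CONST → push 4. Stack: [-33, 4]
BINARY_OP * → -33 * 4 = -132. Stack: [-132]
STORE_FAST q → q=-132. Stack: []
LOAD_FAST_LOAD_FAST s,s → push 3,3. Stack: [3, 3]
BINARY_OP & → 3 & 3 = 3. Stack: [3]
STORE_FAST p → p=3. Stack: []
LOAD_CONST → push 3. Stack: [3]
LOAD_FAST q → push -132. Stack: [3, -132]
BINARY_OP * → 3 * -132 = -396. Stack: [-396]
STORE_FAST k → k=-396. Stack: []
LOAD_FAST s → push 3. Stack: [3]
RETURN_VALUE → return 3.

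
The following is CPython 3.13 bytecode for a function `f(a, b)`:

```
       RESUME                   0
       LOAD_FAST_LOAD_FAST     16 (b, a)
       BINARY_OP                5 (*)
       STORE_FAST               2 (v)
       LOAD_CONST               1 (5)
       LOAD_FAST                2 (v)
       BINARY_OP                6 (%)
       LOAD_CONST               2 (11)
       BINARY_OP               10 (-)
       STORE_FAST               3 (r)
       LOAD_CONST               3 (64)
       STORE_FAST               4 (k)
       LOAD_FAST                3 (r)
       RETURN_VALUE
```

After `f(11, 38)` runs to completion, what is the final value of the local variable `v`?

LOAD_FAST_LOAD_FAST b,a → push 38,11. Stack: [38, 11]
BINARY_OP * → 38 * 11 = 418. Stack: [418]
STORE_FAST v → v=418. Stack: []
LOAD_CONST → push 5. Stack: [5]
LOAD_FAST v → push 418. Stack: [5, 418]
BINARY_OP % → 5 % 418 = 5. Stack: [5]
LOAD_CONST → push 11. Stack: [5, 11]
BINARY_OP - → 5 - 11 = -6. Stack: [-6]
STORE_FAST r → r=-6. Stack: []
LOAD_CONST → push 64. Stack: [64]
STORE_FAST k → k=64. Stack: []
LOAD_FAST r → push -6. Stack: [-6]
RETURN_VALUE → return -6.

418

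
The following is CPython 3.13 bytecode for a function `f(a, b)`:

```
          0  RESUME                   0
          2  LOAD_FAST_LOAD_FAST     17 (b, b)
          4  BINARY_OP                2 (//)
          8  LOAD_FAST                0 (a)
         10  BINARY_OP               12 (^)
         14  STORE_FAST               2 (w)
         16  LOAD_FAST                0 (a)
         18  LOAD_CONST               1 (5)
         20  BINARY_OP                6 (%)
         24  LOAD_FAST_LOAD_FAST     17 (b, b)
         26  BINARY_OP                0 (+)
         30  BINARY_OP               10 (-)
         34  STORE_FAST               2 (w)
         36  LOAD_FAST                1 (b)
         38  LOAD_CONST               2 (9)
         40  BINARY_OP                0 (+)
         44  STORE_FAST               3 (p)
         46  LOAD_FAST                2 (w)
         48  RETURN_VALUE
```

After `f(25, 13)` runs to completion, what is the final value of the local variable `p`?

LOAD_FAST_LOAD_FAST b,b → push 13,13. Stack: [13, 13]
BINARY_OP // → 13 // 13 = 1. Stack: [1]
LOAD_FAST a → push 25. Stack: [1, 25]
BINARY_OP ^ → 1 ^ 25 = 24. Stack: [24]
STORE_FAST w → w=24. Stack: []
LOAD_FAST a → push 25. Stack: [25]
LOAD_CONST → push 5. Stack: [25, 5]
BINARY_OP % → 25 % 5 = 0. Stack: [0]
LOAD_FAST_LOAD_FAST b,b → push 13,13. Stack: [0, 13, 13]
BINARY_OP + → 13 + 13 = 26. Stack: [0, 26]
BINARY_OP - → 0 - 26 = -26. Stack: [-26]
STORE_FAST w → w=-26. Stack: []
LOAD_FAST b → push 13. Stack: [13]
LOAD_CONST → push 9. Stack: [13, 9]
BINARY_OP + → 13 + 9 = 22. Stack: [22]
STORE_FAST p → p=22. Stack: []
LOAD_FAST w → push -26. Stack: [-26]
RETURN_VALUE → return -26.

22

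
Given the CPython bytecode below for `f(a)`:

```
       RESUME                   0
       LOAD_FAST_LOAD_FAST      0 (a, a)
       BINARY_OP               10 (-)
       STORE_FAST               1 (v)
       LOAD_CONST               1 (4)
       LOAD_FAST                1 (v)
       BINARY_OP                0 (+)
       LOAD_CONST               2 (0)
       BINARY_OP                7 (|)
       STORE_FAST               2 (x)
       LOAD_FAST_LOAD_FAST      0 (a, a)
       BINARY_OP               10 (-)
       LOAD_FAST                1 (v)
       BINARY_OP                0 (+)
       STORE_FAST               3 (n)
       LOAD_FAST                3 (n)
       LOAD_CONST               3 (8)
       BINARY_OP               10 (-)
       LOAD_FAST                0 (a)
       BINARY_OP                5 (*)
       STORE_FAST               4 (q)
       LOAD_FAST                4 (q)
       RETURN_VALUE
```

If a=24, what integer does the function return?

-192

LOAD_FAST_LOAD_FAST a,a → push 24,24. Stack: [24, 24]
BINARY_OP - → 24 - 24 = 0. Stack: [0]
STORE_FAST v → v=0. Stack: []
LOAD_CONST → push 4. Stack: [4]
LOAD_FAST v → push 0. Stack: [4, 0]
BINARY_OP + → 4 + 0 = 4. Stack: [4]
LOAD_CONST → push 0. Stack: [4, 0]
BINARY_OP | → 4 | 0 = 4. Stack: [4]
STORE_FAST x → x=4. Stack: []
LOAD_FAST_LOAD_FAST a,a → push 24,24. Stack: [24, 24]
BINARY_OP - → 24 - 24 = 0. Stack: [0]
LOAD_FAST v → push 0. Stack: [0, 0]
BINARY_OP + → 0 + 0 = 0. Stack: [0]
STORE_FAST n → n=0. Stack: []
LOAD_FAST n → push 0. Stack: [0]
LOAD_CONST → push 8. Stack: [0, 8]
BINARY_OP - → 0 - 8 = -8. Stack: [-8]
LOAD_FAST a → push 24. Stack: [-8, 24]
BINARY_OP * → -8 * 24 = -192. Stack: [-192]
STORE_FAST q → q=-192. Stack: []
LOAD_FAST q → push -192. Stack: [-192]
RETURN_VALUE → return -192.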